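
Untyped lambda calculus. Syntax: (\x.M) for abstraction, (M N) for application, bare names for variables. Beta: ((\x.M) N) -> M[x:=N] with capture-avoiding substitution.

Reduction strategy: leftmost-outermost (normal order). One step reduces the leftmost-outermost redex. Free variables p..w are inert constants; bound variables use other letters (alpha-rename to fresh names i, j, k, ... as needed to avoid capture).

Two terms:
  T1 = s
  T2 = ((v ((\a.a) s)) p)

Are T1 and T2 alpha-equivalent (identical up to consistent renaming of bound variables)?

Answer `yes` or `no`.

Answer: no

Derivation:
Term 1: s
Term 2: ((v ((\a.a) s)) p)
Alpha-equivalence: compare structure up to binder renaming.
Result: False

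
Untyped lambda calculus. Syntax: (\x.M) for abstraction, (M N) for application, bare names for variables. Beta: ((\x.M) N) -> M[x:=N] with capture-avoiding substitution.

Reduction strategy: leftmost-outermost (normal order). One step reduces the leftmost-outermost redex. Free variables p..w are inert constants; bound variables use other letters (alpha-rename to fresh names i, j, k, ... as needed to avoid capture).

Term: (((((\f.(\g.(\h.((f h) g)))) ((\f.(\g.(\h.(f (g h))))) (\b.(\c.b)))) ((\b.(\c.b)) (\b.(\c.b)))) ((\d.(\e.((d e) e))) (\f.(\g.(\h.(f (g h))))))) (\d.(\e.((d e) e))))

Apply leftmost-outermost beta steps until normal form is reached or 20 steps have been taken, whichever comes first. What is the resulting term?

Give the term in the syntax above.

Answer: (\h.(\b.(\c.b)))

Derivation:
Step 0: (((((\f.(\g.(\h.((f h) g)))) ((\f.(\g.(\h.(f (g h))))) (\b.(\c.b)))) ((\b.(\c.b)) (\b.(\c.b)))) ((\d.(\e.((d e) e))) (\f.(\g.(\h.(f (g h))))))) (\d.(\e.((d e) e))))
Step 1: ((((\g.(\h.((((\f.(\g.(\h.(f (g h))))) (\b.(\c.b))) h) g))) ((\b.(\c.b)) (\b.(\c.b)))) ((\d.(\e.((d e) e))) (\f.(\g.(\h.(f (g h))))))) (\d.(\e.((d e) e))))
Step 2: (((\h.((((\f.(\g.(\h.(f (g h))))) (\b.(\c.b))) h) ((\b.(\c.b)) (\b.(\c.b))))) ((\d.(\e.((d e) e))) (\f.(\g.(\h.(f (g h))))))) (\d.(\e.((d e) e))))
Step 3: (((((\f.(\g.(\h.(f (g h))))) (\b.(\c.b))) ((\d.(\e.((d e) e))) (\f.(\g.(\h.(f (g h))))))) ((\b.(\c.b)) (\b.(\c.b)))) (\d.(\e.((d e) e))))
Step 4: ((((\g.(\h.((\b.(\c.b)) (g h)))) ((\d.(\e.((d e) e))) (\f.(\g.(\h.(f (g h))))))) ((\b.(\c.b)) (\b.(\c.b)))) (\d.(\e.((d e) e))))
Step 5: (((\h.((\b.(\c.b)) (((\d.(\e.((d e) e))) (\f.(\g.(\h.(f (g h)))))) h))) ((\b.(\c.b)) (\b.(\c.b)))) (\d.(\e.((d e) e))))
Step 6: (((\b.(\c.b)) (((\d.(\e.((d e) e))) (\f.(\g.(\h.(f (g h)))))) ((\b.(\c.b)) (\b.(\c.b))))) (\d.(\e.((d e) e))))
Step 7: ((\c.(((\d.(\e.((d e) e))) (\f.(\g.(\h.(f (g h)))))) ((\b.(\c.b)) (\b.(\c.b))))) (\d.(\e.((d e) e))))
Step 8: (((\d.(\e.((d e) e))) (\f.(\g.(\h.(f (g h)))))) ((\b.(\c.b)) (\b.(\c.b))))
Step 9: ((\e.(((\f.(\g.(\h.(f (g h))))) e) e)) ((\b.(\c.b)) (\b.(\c.b))))
Step 10: (((\f.(\g.(\h.(f (g h))))) ((\b.(\c.b)) (\b.(\c.b)))) ((\b.(\c.b)) (\b.(\c.b))))
Step 11: ((\g.(\h.(((\b.(\c.b)) (\b.(\c.b))) (g h)))) ((\b.(\c.b)) (\b.(\c.b))))
Step 12: (\h.(((\b.(\c.b)) (\b.(\c.b))) (((\b.(\c.b)) (\b.(\c.b))) h)))
Step 13: (\h.((\c.(\b.(\c.b))) (((\b.(\c.b)) (\b.(\c.b))) h)))
Step 14: (\h.(\b.(\c.b)))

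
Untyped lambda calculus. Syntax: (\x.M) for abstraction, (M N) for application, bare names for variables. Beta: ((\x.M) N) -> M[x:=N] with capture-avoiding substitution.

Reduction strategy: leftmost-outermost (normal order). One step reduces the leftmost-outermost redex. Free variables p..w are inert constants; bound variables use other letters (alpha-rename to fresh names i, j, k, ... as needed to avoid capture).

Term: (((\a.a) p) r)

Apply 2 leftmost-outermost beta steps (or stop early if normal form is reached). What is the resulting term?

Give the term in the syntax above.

Step 0: (((\a.a) p) r)
Step 1: (p r)
Step 2: (normal form reached)

Answer: (p r)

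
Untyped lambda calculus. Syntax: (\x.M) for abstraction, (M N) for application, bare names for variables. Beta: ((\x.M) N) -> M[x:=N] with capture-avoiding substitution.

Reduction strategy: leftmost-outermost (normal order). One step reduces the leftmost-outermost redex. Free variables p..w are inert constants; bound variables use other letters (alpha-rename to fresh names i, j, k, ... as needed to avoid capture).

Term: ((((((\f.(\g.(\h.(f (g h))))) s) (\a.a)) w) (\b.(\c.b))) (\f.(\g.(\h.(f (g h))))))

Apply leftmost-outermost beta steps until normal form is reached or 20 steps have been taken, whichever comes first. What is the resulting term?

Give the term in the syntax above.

Step 0: ((((((\f.(\g.(\h.(f (g h))))) s) (\a.a)) w) (\b.(\c.b))) (\f.(\g.(\h.(f (g h))))))
Step 1: (((((\g.(\h.(s (g h)))) (\a.a)) w) (\b.(\c.b))) (\f.(\g.(\h.(f (g h))))))
Step 2: ((((\h.(s ((\a.a) h))) w) (\b.(\c.b))) (\f.(\g.(\h.(f (g h))))))
Step 3: (((s ((\a.a) w)) (\b.(\c.b))) (\f.(\g.(\h.(f (g h))))))
Step 4: (((s w) (\b.(\c.b))) (\f.(\g.(\h.(f (g h))))))

Answer: (((s w) (\b.(\c.b))) (\f.(\g.(\h.(f (g h))))))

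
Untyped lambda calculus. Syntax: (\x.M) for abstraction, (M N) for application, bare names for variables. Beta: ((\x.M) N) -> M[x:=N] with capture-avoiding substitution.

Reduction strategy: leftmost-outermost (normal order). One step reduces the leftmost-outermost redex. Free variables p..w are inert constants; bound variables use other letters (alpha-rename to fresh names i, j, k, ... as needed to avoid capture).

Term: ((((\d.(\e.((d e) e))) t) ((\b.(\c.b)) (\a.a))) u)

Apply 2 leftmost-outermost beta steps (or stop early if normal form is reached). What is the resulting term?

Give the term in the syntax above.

Answer: (((t ((\b.(\c.b)) (\a.a))) ((\b.(\c.b)) (\a.a))) u)

Derivation:
Step 0: ((((\d.(\e.((d e) e))) t) ((\b.(\c.b)) (\a.a))) u)
Step 1: (((\e.((t e) e)) ((\b.(\c.b)) (\a.a))) u)
Step 2: (((t ((\b.(\c.b)) (\a.a))) ((\b.(\c.b)) (\a.a))) u)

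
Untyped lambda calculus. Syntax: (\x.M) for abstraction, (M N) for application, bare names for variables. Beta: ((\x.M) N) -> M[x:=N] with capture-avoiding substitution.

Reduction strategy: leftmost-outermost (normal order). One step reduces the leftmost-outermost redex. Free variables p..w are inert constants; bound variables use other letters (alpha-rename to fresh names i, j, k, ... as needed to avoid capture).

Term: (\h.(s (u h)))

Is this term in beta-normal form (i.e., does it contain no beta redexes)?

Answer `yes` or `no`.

Answer: yes

Derivation:
Term: (\h.(s (u h)))
No beta redexes found.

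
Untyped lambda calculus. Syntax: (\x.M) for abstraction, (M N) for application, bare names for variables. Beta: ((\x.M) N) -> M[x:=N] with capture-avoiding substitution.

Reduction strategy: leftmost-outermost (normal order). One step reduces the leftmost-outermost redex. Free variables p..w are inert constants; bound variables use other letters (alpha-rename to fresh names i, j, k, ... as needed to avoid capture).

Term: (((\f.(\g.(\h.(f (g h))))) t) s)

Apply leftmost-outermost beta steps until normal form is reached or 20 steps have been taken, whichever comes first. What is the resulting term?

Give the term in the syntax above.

Step 0: (((\f.(\g.(\h.(f (g h))))) t) s)
Step 1: ((\g.(\h.(t (g h)))) s)
Step 2: (\h.(t (s h)))

Answer: (\h.(t (s h)))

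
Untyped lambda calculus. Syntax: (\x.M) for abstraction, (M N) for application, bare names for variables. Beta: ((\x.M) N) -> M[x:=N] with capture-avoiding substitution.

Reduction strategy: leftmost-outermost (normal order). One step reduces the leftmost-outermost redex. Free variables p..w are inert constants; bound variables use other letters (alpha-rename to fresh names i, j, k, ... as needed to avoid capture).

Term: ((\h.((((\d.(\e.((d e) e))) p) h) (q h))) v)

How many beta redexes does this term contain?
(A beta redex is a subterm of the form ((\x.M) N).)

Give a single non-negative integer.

Term: ((\h.((((\d.(\e.((d e) e))) p) h) (q h))) v)
  Redex: ((\h.((((\d.(\e.((d e) e))) p) h) (q h))) v)
  Redex: ((\d.(\e.((d e) e))) p)
Total redexes: 2

Answer: 2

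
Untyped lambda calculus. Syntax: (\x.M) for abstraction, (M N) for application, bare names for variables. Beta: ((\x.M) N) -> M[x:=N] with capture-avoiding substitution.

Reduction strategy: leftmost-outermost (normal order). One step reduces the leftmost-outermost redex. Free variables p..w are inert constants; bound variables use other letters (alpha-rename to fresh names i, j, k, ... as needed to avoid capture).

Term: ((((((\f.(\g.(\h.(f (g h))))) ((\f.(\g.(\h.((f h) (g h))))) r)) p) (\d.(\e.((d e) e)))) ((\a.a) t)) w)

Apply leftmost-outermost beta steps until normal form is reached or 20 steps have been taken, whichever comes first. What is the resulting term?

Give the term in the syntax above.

Answer: (((r t) ((p (\d.(\e.((d e) e)))) t)) w)

Derivation:
Step 0: ((((((\f.(\g.(\h.(f (g h))))) ((\f.(\g.(\h.((f h) (g h))))) r)) p) (\d.(\e.((d e) e)))) ((\a.a) t)) w)
Step 1: (((((\g.(\h.(((\f.(\g.(\h.((f h) (g h))))) r) (g h)))) p) (\d.(\e.((d e) e)))) ((\a.a) t)) w)
Step 2: ((((\h.(((\f.(\g.(\h.((f h) (g h))))) r) (p h))) (\d.(\e.((d e) e)))) ((\a.a) t)) w)
Step 3: (((((\f.(\g.(\h.((f h) (g h))))) r) (p (\d.(\e.((d e) e))))) ((\a.a) t)) w)
Step 4: ((((\g.(\h.((r h) (g h)))) (p (\d.(\e.((d e) e))))) ((\a.a) t)) w)
Step 5: (((\h.((r h) ((p (\d.(\e.((d e) e)))) h))) ((\a.a) t)) w)
Step 6: (((r ((\a.a) t)) ((p (\d.(\e.((d e) e)))) ((\a.a) t))) w)
Step 7: (((r t) ((p (\d.(\e.((d e) e)))) ((\a.a) t))) w)
Step 8: (((r t) ((p (\d.(\e.((d e) e)))) t)) w)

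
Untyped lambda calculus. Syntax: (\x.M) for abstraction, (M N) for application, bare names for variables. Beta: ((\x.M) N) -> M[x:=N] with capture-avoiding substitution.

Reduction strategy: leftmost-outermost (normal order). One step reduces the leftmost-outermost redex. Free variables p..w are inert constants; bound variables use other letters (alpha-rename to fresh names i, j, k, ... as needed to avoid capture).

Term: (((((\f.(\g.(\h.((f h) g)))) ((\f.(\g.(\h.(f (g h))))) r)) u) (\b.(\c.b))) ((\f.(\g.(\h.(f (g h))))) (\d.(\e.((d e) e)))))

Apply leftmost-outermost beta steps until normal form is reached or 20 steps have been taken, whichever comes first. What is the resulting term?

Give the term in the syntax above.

Step 0: (((((\f.(\g.(\h.((f h) g)))) ((\f.(\g.(\h.(f (g h))))) r)) u) (\b.(\c.b))) ((\f.(\g.(\h.(f (g h))))) (\d.(\e.((d e) e)))))
Step 1: ((((\g.(\h.((((\f.(\g.(\h.(f (g h))))) r) h) g))) u) (\b.(\c.b))) ((\f.(\g.(\h.(f (g h))))) (\d.(\e.((d e) e)))))
Step 2: (((\h.((((\f.(\g.(\h.(f (g h))))) r) h) u)) (\b.(\c.b))) ((\f.(\g.(\h.(f (g h))))) (\d.(\e.((d e) e)))))
Step 3: (((((\f.(\g.(\h.(f (g h))))) r) (\b.(\c.b))) u) ((\f.(\g.(\h.(f (g h))))) (\d.(\e.((d e) e)))))
Step 4: ((((\g.(\h.(r (g h)))) (\b.(\c.b))) u) ((\f.(\g.(\h.(f (g h))))) (\d.(\e.((d e) e)))))
Step 5: (((\h.(r ((\b.(\c.b)) h))) u) ((\f.(\g.(\h.(f (g h))))) (\d.(\e.((d e) e)))))
Step 6: ((r ((\b.(\c.b)) u)) ((\f.(\g.(\h.(f (g h))))) (\d.(\e.((d e) e)))))
Step 7: ((r (\c.u)) ((\f.(\g.(\h.(f (g h))))) (\d.(\e.((d e) e)))))
Step 8: ((r (\c.u)) (\g.(\h.((\d.(\e.((d e) e))) (g h)))))
Step 9: ((r (\c.u)) (\g.(\h.(\e.(((g h) e) e)))))

Answer: ((r (\c.u)) (\g.(\h.(\e.(((g h) e) e)))))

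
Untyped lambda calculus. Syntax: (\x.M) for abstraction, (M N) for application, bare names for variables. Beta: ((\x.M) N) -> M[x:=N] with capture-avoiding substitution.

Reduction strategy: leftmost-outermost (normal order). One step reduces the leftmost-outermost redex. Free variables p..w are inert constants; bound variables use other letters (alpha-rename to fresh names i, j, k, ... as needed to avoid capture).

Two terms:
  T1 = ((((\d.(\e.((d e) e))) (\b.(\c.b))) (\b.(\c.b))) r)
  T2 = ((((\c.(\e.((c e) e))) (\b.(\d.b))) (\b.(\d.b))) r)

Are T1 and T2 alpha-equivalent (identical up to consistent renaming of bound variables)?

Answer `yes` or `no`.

Answer: yes

Derivation:
Term 1: ((((\d.(\e.((d e) e))) (\b.(\c.b))) (\b.(\c.b))) r)
Term 2: ((((\c.(\e.((c e) e))) (\b.(\d.b))) (\b.(\d.b))) r)
Alpha-equivalence: compare structure up to binder renaming.
Result: True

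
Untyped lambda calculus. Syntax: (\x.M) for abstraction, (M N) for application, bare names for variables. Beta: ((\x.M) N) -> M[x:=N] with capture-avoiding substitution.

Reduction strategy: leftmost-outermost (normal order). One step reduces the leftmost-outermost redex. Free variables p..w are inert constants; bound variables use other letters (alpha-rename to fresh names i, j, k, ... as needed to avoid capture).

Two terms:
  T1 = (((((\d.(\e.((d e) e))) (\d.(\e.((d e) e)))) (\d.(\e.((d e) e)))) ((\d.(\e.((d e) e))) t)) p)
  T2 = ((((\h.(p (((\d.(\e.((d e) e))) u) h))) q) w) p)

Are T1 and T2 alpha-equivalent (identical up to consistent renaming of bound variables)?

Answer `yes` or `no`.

Term 1: (((((\d.(\e.((d e) e))) (\d.(\e.((d e) e)))) (\d.(\e.((d e) e)))) ((\d.(\e.((d e) e))) t)) p)
Term 2: ((((\h.(p (((\d.(\e.((d e) e))) u) h))) q) w) p)
Alpha-equivalence: compare structure up to binder renaming.
Result: False

Answer: no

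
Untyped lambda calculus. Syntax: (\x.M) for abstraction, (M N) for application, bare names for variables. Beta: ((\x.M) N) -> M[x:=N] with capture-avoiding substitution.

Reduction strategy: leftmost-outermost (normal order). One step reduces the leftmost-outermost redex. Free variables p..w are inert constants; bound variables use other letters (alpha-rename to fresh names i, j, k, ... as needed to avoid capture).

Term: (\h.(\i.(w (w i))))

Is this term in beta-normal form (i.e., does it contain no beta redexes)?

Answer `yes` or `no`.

Term: (\h.(\i.(w (w i))))
No beta redexes found.

Answer: yes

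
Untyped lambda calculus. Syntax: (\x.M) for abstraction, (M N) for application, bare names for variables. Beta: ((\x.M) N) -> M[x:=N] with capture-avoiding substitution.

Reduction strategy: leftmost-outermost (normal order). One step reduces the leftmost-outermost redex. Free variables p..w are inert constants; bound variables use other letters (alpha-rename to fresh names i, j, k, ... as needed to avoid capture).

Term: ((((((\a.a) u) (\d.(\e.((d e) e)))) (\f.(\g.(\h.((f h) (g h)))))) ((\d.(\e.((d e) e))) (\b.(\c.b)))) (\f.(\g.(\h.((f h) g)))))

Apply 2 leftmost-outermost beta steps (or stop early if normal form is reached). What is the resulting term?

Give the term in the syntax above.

Answer: ((((u (\d.(\e.((d e) e)))) (\f.(\g.(\h.((f h) (g h)))))) (\e.(((\b.(\c.b)) e) e))) (\f.(\g.(\h.((f h) g)))))

Derivation:
Step 0: ((((((\a.a) u) (\d.(\e.((d e) e)))) (\f.(\g.(\h.((f h) (g h)))))) ((\d.(\e.((d e) e))) (\b.(\c.b)))) (\f.(\g.(\h.((f h) g)))))
Step 1: ((((u (\d.(\e.((d e) e)))) (\f.(\g.(\h.((f h) (g h)))))) ((\d.(\e.((d e) e))) (\b.(\c.b)))) (\f.(\g.(\h.((f h) g)))))
Step 2: ((((u (\d.(\e.((d e) e)))) (\f.(\g.(\h.((f h) (g h)))))) (\e.(((\b.(\c.b)) e) e))) (\f.(\g.(\h.((f h) g)))))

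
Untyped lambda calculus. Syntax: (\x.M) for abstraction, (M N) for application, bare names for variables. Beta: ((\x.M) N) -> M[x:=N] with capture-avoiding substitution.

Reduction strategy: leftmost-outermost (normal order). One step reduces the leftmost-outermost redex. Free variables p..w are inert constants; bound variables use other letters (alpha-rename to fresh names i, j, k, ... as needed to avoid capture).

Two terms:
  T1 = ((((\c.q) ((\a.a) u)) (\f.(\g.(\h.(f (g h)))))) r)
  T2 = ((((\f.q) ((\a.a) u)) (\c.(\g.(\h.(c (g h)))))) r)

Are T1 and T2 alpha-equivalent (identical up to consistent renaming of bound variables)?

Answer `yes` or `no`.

Answer: yes

Derivation:
Term 1: ((((\c.q) ((\a.a) u)) (\f.(\g.(\h.(f (g h)))))) r)
Term 2: ((((\f.q) ((\a.a) u)) (\c.(\g.(\h.(c (g h)))))) r)
Alpha-equivalence: compare structure up to binder renaming.
Result: True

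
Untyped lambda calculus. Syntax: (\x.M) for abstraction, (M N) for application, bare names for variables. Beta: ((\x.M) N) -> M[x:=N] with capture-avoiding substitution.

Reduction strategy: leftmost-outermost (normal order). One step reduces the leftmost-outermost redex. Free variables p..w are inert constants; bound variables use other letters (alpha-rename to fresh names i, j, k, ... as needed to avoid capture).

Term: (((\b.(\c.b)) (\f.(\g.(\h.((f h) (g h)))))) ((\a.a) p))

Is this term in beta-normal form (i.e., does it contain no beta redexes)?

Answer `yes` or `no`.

Answer: no

Derivation:
Term: (((\b.(\c.b)) (\f.(\g.(\h.((f h) (g h)))))) ((\a.a) p))
Found 2 beta redex(es).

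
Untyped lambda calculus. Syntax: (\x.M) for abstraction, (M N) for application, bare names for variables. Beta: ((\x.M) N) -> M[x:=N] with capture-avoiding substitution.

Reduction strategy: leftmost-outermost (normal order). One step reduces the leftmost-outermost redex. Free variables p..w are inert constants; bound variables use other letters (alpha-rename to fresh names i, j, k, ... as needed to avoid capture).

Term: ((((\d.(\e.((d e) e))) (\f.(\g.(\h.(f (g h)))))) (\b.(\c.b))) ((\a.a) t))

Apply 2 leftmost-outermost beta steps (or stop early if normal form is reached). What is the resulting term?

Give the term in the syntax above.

Answer: ((((\f.(\g.(\h.(f (g h))))) (\b.(\c.b))) (\b.(\c.b))) ((\a.a) t))

Derivation:
Step 0: ((((\d.(\e.((d e) e))) (\f.(\g.(\h.(f (g h)))))) (\b.(\c.b))) ((\a.a) t))
Step 1: (((\e.(((\f.(\g.(\h.(f (g h))))) e) e)) (\b.(\c.b))) ((\a.a) t))
Step 2: ((((\f.(\g.(\h.(f (g h))))) (\b.(\c.b))) (\b.(\c.b))) ((\a.a) t))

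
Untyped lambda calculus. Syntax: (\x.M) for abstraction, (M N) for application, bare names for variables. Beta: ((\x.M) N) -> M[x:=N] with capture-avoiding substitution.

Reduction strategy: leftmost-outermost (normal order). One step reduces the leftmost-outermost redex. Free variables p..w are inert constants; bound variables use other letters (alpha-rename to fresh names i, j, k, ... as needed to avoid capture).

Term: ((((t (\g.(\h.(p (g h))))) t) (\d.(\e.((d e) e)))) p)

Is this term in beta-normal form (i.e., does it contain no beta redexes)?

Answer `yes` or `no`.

Answer: yes

Derivation:
Term: ((((t (\g.(\h.(p (g h))))) t) (\d.(\e.((d e) e)))) p)
No beta redexes found.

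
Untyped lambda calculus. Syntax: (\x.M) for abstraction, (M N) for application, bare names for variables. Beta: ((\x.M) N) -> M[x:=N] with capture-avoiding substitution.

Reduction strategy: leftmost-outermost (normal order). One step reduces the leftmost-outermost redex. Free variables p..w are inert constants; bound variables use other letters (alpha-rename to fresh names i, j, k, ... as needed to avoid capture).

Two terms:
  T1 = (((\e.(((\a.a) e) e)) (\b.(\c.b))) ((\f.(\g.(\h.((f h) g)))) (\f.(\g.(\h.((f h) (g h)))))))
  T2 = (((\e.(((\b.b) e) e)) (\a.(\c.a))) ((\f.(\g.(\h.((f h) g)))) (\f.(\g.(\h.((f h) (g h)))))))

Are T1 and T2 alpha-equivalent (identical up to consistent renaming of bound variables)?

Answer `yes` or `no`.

Term 1: (((\e.(((\a.a) e) e)) (\b.(\c.b))) ((\f.(\g.(\h.((f h) g)))) (\f.(\g.(\h.((f h) (g h)))))))
Term 2: (((\e.(((\b.b) e) e)) (\a.(\c.a))) ((\f.(\g.(\h.((f h) g)))) (\f.(\g.(\h.((f h) (g h)))))))
Alpha-equivalence: compare structure up to binder renaming.
Result: True

Answer: yes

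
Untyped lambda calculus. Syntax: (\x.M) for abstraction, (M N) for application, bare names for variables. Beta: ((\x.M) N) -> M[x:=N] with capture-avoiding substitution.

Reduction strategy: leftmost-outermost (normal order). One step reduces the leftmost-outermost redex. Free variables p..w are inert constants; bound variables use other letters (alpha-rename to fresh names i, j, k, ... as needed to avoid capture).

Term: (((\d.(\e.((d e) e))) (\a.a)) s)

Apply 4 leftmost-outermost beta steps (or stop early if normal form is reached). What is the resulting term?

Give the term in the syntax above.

Step 0: (((\d.(\e.((d e) e))) (\a.a)) s)
Step 1: ((\e.(((\a.a) e) e)) s)
Step 2: (((\a.a) s) s)
Step 3: (s s)
Step 4: (normal form reached)

Answer: (s s)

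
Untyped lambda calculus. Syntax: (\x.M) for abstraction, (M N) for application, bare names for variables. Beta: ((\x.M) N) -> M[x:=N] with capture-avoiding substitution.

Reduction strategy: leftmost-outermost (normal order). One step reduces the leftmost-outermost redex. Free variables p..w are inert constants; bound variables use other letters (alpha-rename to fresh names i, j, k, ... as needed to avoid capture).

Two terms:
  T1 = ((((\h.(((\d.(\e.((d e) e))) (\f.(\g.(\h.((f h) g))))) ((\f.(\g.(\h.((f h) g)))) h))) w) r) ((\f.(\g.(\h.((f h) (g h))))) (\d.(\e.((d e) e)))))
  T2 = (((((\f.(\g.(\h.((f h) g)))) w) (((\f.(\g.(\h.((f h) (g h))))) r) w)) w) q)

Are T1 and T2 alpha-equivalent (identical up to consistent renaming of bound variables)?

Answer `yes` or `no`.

Term 1: ((((\h.(((\d.(\e.((d e) e))) (\f.(\g.(\h.((f h) g))))) ((\f.(\g.(\h.((f h) g)))) h))) w) r) ((\f.(\g.(\h.((f h) (g h))))) (\d.(\e.((d e) e)))))
Term 2: (((((\f.(\g.(\h.((f h) g)))) w) (((\f.(\g.(\h.((f h) (g h))))) r) w)) w) q)
Alpha-equivalence: compare structure up to binder renaming.
Result: False

Answer: no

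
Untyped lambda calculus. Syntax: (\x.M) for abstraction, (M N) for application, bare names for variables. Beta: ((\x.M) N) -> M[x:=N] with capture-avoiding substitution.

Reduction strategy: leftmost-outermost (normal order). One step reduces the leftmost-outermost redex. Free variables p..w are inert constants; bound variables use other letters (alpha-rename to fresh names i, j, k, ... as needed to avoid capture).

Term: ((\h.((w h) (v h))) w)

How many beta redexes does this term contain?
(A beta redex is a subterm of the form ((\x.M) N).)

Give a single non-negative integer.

Answer: 1

Derivation:
Term: ((\h.((w h) (v h))) w)
  Redex: ((\h.((w h) (v h))) w)
Total redexes: 1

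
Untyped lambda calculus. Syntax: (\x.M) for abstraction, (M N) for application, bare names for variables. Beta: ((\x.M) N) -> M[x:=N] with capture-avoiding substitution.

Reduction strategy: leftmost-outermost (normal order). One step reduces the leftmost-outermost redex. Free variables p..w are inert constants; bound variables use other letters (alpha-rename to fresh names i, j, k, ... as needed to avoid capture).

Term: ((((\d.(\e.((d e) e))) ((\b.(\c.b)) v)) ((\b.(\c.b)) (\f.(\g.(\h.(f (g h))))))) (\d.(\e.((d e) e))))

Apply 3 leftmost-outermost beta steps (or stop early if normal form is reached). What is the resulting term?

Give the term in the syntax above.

Answer: ((((\c.v) ((\b.(\c.b)) (\f.(\g.(\h.(f (g h))))))) ((\b.(\c.b)) (\f.(\g.(\h.(f (g h))))))) (\d.(\e.((d e) e))))

Derivation:
Step 0: ((((\d.(\e.((d e) e))) ((\b.(\c.b)) v)) ((\b.(\c.b)) (\f.(\g.(\h.(f (g h))))))) (\d.(\e.((d e) e))))
Step 1: (((\e.((((\b.(\c.b)) v) e) e)) ((\b.(\c.b)) (\f.(\g.(\h.(f (g h))))))) (\d.(\e.((d e) e))))
Step 2: (((((\b.(\c.b)) v) ((\b.(\c.b)) (\f.(\g.(\h.(f (g h))))))) ((\b.(\c.b)) (\f.(\g.(\h.(f (g h))))))) (\d.(\e.((d e) e))))
Step 3: ((((\c.v) ((\b.(\c.b)) (\f.(\g.(\h.(f (g h))))))) ((\b.(\c.b)) (\f.(\g.(\h.(f (g h))))))) (\d.(\e.((d e) e))))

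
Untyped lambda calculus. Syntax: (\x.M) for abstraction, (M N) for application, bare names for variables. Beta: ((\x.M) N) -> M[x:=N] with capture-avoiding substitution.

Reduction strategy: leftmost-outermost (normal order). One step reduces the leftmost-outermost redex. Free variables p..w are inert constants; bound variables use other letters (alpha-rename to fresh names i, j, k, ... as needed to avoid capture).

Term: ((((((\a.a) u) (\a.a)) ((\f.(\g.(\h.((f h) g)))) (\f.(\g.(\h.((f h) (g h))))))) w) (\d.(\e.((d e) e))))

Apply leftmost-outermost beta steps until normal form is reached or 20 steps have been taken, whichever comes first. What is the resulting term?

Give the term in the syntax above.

Step 0: ((((((\a.a) u) (\a.a)) ((\f.(\g.(\h.((f h) g)))) (\f.(\g.(\h.((f h) (g h))))))) w) (\d.(\e.((d e) e))))
Step 1: ((((u (\a.a)) ((\f.(\g.(\h.((f h) g)))) (\f.(\g.(\h.((f h) (g h))))))) w) (\d.(\e.((d e) e))))
Step 2: ((((u (\a.a)) (\g.(\h.(((\f.(\g.(\h.((f h) (g h))))) h) g)))) w) (\d.(\e.((d e) e))))
Step 3: ((((u (\a.a)) (\g.(\h.((\g.(\i.((h i) (g i)))) g)))) w) (\d.(\e.((d e) e))))
Step 4: ((((u (\a.a)) (\g.(\h.(\i.((h i) (g i)))))) w) (\d.(\e.((d e) e))))

Answer: ((((u (\a.a)) (\g.(\h.(\i.((h i) (g i)))))) w) (\d.(\e.((d e) e))))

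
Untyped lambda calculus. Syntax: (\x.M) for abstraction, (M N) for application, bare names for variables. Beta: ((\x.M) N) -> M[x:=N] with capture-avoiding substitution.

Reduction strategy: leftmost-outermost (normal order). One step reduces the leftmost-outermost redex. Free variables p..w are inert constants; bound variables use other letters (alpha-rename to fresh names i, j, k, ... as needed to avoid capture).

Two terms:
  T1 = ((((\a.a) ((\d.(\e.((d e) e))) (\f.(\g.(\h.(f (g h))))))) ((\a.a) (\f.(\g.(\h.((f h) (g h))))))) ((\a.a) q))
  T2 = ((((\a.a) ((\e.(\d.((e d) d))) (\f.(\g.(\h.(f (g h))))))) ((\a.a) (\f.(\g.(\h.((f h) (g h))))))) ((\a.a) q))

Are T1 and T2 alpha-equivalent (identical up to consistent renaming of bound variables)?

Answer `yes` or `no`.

Answer: yes

Derivation:
Term 1: ((((\a.a) ((\d.(\e.((d e) e))) (\f.(\g.(\h.(f (g h))))))) ((\a.a) (\f.(\g.(\h.((f h) (g h))))))) ((\a.a) q))
Term 2: ((((\a.a) ((\e.(\d.((e d) d))) (\f.(\g.(\h.(f (g h))))))) ((\a.a) (\f.(\g.(\h.((f h) (g h))))))) ((\a.a) q))
Alpha-equivalence: compare structure up to binder renaming.
Result: True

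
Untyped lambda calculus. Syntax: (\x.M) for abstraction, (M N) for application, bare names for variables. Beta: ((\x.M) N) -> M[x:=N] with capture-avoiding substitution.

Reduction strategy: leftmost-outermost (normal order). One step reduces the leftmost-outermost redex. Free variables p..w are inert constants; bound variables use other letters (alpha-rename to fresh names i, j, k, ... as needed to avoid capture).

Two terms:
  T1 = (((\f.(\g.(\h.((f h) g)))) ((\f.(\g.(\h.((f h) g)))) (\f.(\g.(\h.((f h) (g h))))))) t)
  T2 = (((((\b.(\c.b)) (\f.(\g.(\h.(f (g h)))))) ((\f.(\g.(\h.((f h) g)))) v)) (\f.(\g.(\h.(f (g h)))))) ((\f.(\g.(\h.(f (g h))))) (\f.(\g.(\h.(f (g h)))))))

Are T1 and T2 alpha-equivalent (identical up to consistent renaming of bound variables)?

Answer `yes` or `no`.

Answer: no

Derivation:
Term 1: (((\f.(\g.(\h.((f h) g)))) ((\f.(\g.(\h.((f h) g)))) (\f.(\g.(\h.((f h) (g h))))))) t)
Term 2: (((((\b.(\c.b)) (\f.(\g.(\h.(f (g h)))))) ((\f.(\g.(\h.((f h) g)))) v)) (\f.(\g.(\h.(f (g h)))))) ((\f.(\g.(\h.(f (g h))))) (\f.(\g.(\h.(f (g h)))))))
Alpha-equivalence: compare structure up to binder renaming.
Result: False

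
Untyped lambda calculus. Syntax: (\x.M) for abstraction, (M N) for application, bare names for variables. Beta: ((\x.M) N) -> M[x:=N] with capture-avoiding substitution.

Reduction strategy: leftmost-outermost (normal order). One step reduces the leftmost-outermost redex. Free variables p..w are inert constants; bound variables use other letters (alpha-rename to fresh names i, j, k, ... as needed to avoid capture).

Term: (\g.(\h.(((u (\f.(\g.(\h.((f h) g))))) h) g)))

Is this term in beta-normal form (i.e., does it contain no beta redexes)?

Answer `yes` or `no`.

Answer: yes

Derivation:
Term: (\g.(\h.(((u (\f.(\g.(\h.((f h) g))))) h) g)))
No beta redexes found.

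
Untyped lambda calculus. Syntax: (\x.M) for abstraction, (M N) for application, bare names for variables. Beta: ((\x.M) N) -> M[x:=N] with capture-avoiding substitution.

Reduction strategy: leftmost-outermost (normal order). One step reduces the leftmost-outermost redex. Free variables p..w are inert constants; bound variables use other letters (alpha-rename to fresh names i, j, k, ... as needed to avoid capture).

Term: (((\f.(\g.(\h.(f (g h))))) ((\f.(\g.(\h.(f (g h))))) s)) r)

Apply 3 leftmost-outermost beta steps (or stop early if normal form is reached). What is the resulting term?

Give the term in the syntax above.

Answer: (\h.((\g.(\h.(s (g h)))) (r h)))

Derivation:
Step 0: (((\f.(\g.(\h.(f (g h))))) ((\f.(\g.(\h.(f (g h))))) s)) r)
Step 1: ((\g.(\h.(((\f.(\g.(\h.(f (g h))))) s) (g h)))) r)
Step 2: (\h.(((\f.(\g.(\h.(f (g h))))) s) (r h)))
Step 3: (\h.((\g.(\h.(s (g h)))) (r h)))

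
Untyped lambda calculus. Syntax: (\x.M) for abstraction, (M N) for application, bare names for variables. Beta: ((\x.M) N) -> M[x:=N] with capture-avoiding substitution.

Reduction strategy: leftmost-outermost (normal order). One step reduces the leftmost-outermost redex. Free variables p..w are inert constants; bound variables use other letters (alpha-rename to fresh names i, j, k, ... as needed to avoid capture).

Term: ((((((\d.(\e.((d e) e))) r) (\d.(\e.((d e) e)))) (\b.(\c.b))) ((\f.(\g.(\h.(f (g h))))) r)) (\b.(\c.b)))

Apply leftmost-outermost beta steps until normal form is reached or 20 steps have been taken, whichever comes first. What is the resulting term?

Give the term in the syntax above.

Step 0: ((((((\d.(\e.((d e) e))) r) (\d.(\e.((d e) e)))) (\b.(\c.b))) ((\f.(\g.(\h.(f (g h))))) r)) (\b.(\c.b)))
Step 1: (((((\e.((r e) e)) (\d.(\e.((d e) e)))) (\b.(\c.b))) ((\f.(\g.(\h.(f (g h))))) r)) (\b.(\c.b)))
Step 2: (((((r (\d.(\e.((d e) e)))) (\d.(\e.((d e) e)))) (\b.(\c.b))) ((\f.(\g.(\h.(f (g h))))) r)) (\b.(\c.b)))
Step 3: (((((r (\d.(\e.((d e) e)))) (\d.(\e.((d e) e)))) (\b.(\c.b))) (\g.(\h.(r (g h))))) (\b.(\c.b)))

Answer: (((((r (\d.(\e.((d e) e)))) (\d.(\e.((d e) e)))) (\b.(\c.b))) (\g.(\h.(r (g h))))) (\b.(\c.b)))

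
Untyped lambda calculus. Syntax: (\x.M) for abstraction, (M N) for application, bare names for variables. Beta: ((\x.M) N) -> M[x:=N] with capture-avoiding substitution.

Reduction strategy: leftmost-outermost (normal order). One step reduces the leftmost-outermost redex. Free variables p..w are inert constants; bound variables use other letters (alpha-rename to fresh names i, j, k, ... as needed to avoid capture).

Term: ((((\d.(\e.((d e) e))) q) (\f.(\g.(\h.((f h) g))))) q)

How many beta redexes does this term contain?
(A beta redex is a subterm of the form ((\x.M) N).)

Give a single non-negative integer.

Answer: 1

Derivation:
Term: ((((\d.(\e.((d e) e))) q) (\f.(\g.(\h.((f h) g))))) q)
  Redex: ((\d.(\e.((d e) e))) q)
Total redexes: 1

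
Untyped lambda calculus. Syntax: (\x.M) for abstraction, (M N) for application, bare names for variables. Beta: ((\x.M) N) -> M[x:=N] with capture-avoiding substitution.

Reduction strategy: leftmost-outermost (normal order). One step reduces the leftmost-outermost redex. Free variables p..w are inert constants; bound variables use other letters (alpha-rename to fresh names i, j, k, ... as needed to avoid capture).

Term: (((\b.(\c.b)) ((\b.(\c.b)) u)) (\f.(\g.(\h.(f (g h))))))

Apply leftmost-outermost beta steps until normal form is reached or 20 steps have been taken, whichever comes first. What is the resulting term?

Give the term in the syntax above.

Step 0: (((\b.(\c.b)) ((\b.(\c.b)) u)) (\f.(\g.(\h.(f (g h))))))
Step 1: ((\c.((\b.(\c.b)) u)) (\f.(\g.(\h.(f (g h))))))
Step 2: ((\b.(\c.b)) u)
Step 3: (\c.u)

Answer: (\c.u)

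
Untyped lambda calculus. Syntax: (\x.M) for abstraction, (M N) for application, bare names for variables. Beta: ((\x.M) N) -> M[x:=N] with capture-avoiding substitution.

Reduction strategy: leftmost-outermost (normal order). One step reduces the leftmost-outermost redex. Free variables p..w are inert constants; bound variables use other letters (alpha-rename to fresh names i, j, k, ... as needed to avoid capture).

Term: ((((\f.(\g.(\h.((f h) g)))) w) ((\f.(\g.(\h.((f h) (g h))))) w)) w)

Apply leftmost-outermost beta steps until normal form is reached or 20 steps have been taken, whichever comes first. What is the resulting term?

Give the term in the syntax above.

Step 0: ((((\f.(\g.(\h.((f h) g)))) w) ((\f.(\g.(\h.((f h) (g h))))) w)) w)
Step 1: (((\g.(\h.((w h) g))) ((\f.(\g.(\h.((f h) (g h))))) w)) w)
Step 2: ((\h.((w h) ((\f.(\g.(\h.((f h) (g h))))) w))) w)
Step 3: ((w w) ((\f.(\g.(\h.((f h) (g h))))) w))
Step 4: ((w w) (\g.(\h.((w h) (g h)))))

Answer: ((w w) (\g.(\h.((w h) (g h)))))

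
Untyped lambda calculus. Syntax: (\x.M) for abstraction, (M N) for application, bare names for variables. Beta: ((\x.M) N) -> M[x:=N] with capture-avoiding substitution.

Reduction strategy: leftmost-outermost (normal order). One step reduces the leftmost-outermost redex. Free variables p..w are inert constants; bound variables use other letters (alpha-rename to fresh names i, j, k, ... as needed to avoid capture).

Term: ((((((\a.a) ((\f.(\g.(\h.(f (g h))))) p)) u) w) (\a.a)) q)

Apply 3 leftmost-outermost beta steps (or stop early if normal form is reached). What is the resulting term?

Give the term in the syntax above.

Step 0: ((((((\a.a) ((\f.(\g.(\h.(f (g h))))) p)) u) w) (\a.a)) q)
Step 1: ((((((\f.(\g.(\h.(f (g h))))) p) u) w) (\a.a)) q)
Step 2: (((((\g.(\h.(p (g h)))) u) w) (\a.a)) q)
Step 3: ((((\h.(p (u h))) w) (\a.a)) q)

Answer: ((((\h.(p (u h))) w) (\a.a)) q)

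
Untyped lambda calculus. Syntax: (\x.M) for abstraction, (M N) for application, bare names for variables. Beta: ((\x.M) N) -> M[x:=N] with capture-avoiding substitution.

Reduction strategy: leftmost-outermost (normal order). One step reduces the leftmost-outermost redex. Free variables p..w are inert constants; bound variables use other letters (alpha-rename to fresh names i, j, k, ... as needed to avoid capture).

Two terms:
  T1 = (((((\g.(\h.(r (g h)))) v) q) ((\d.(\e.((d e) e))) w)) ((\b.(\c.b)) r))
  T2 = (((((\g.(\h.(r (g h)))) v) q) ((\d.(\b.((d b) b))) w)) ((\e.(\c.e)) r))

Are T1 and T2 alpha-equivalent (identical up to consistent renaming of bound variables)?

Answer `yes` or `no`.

Answer: yes

Derivation:
Term 1: (((((\g.(\h.(r (g h)))) v) q) ((\d.(\e.((d e) e))) w)) ((\b.(\c.b)) r))
Term 2: (((((\g.(\h.(r (g h)))) v) q) ((\d.(\b.((d b) b))) w)) ((\e.(\c.e)) r))
Alpha-equivalence: compare structure up to binder renaming.
Result: True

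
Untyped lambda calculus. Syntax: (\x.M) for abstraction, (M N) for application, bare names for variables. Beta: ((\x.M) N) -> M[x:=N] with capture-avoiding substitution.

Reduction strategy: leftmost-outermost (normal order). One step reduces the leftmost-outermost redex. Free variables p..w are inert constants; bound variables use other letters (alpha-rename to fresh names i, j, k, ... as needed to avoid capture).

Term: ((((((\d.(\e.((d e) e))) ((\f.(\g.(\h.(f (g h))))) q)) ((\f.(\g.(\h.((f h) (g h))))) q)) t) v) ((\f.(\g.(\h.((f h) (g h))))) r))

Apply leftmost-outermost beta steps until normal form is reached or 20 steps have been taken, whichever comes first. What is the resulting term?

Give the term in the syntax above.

Answer: ((((q (\h.((q h) (\i.((q i) (h i)))))) t) v) (\g.(\h.((r h) (g h)))))

Derivation:
Step 0: ((((((\d.(\e.((d e) e))) ((\f.(\g.(\h.(f (g h))))) q)) ((\f.(\g.(\h.((f h) (g h))))) q)) t) v) ((\f.(\g.(\h.((f h) (g h))))) r))
Step 1: (((((\e.((((\f.(\g.(\h.(f (g h))))) q) e) e)) ((\f.(\g.(\h.((f h) (g h))))) q)) t) v) ((\f.(\g.(\h.((f h) (g h))))) r))
Step 2: (((((((\f.(\g.(\h.(f (g h))))) q) ((\f.(\g.(\h.((f h) (g h))))) q)) ((\f.(\g.(\h.((f h) (g h))))) q)) t) v) ((\f.(\g.(\h.((f h) (g h))))) r))
Step 3: ((((((\g.(\h.(q (g h)))) ((\f.(\g.(\h.((f h) (g h))))) q)) ((\f.(\g.(\h.((f h) (g h))))) q)) t) v) ((\f.(\g.(\h.((f h) (g h))))) r))
Step 4: (((((\h.(q (((\f.(\g.(\h.((f h) (g h))))) q) h))) ((\f.(\g.(\h.((f h) (g h))))) q)) t) v) ((\f.(\g.(\h.((f h) (g h))))) r))
Step 5: ((((q (((\f.(\g.(\h.((f h) (g h))))) q) ((\f.(\g.(\h.((f h) (g h))))) q))) t) v) ((\f.(\g.(\h.((f h) (g h))))) r))
Step 6: ((((q ((\g.(\h.((q h) (g h)))) ((\f.(\g.(\h.((f h) (g h))))) q))) t) v) ((\f.(\g.(\h.((f h) (g h))))) r))
Step 7: ((((q (\h.((q h) (((\f.(\g.(\h.((f h) (g h))))) q) h)))) t) v) ((\f.(\g.(\h.((f h) (g h))))) r))
Step 8: ((((q (\h.((q h) ((\g.(\h.((q h) (g h)))) h)))) t) v) ((\f.(\g.(\h.((f h) (g h))))) r))
Step 9: ((((q (\h.((q h) (\i.((q i) (h i)))))) t) v) ((\f.(\g.(\h.((f h) (g h))))) r))
Step 10: ((((q (\h.((q h) (\i.((q i) (h i)))))) t) v) (\g.(\h.((r h) (g h)))))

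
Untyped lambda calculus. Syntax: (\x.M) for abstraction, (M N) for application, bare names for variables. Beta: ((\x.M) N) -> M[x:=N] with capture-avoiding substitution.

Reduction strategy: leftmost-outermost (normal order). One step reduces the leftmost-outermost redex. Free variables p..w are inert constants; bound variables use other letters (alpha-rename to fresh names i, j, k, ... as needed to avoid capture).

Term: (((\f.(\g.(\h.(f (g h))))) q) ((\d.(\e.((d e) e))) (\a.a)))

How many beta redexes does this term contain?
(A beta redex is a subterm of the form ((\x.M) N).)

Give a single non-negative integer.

Term: (((\f.(\g.(\h.(f (g h))))) q) ((\d.(\e.((d e) e))) (\a.a)))
  Redex: ((\f.(\g.(\h.(f (g h))))) q)
  Redex: ((\d.(\e.((d e) e))) (\a.a))
Total redexes: 2

Answer: 2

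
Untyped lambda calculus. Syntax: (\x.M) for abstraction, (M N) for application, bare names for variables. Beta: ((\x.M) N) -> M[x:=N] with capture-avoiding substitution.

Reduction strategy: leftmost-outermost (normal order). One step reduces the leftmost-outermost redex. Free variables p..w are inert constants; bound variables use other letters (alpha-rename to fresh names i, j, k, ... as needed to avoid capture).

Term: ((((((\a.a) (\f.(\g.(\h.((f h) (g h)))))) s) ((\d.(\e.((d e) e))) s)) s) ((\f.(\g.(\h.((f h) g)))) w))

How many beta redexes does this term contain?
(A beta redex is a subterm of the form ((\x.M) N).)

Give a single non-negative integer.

Term: ((((((\a.a) (\f.(\g.(\h.((f h) (g h)))))) s) ((\d.(\e.((d e) e))) s)) s) ((\f.(\g.(\h.((f h) g)))) w))
  Redex: ((\a.a) (\f.(\g.(\h.((f h) (g h))))))
  Redex: ((\d.(\e.((d e) e))) s)
  Redex: ((\f.(\g.(\h.((f h) g)))) w)
Total redexes: 3

Answer: 3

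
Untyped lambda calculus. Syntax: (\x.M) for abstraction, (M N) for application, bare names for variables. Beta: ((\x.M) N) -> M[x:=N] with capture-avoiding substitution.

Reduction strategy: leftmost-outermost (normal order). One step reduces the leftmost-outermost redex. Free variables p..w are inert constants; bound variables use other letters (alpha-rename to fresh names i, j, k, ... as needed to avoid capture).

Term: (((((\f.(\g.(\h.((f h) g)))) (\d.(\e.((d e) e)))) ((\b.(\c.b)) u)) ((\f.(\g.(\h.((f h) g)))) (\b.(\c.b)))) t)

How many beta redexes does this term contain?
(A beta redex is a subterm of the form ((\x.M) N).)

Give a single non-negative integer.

Term: (((((\f.(\g.(\h.((f h) g)))) (\d.(\e.((d e) e)))) ((\b.(\c.b)) u)) ((\f.(\g.(\h.((f h) g)))) (\b.(\c.b)))) t)
  Redex: ((\f.(\g.(\h.((f h) g)))) (\d.(\e.((d e) e))))
  Redex: ((\b.(\c.b)) u)
  Redex: ((\f.(\g.(\h.((f h) g)))) (\b.(\c.b)))
Total redexes: 3

Answer: 3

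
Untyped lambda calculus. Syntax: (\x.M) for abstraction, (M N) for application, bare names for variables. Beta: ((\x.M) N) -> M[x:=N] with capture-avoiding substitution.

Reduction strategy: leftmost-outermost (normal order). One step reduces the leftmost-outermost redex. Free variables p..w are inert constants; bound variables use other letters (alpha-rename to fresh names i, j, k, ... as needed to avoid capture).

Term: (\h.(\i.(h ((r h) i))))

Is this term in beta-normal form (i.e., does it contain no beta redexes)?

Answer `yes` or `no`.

Term: (\h.(\i.(h ((r h) i))))
No beta redexes found.

Answer: yes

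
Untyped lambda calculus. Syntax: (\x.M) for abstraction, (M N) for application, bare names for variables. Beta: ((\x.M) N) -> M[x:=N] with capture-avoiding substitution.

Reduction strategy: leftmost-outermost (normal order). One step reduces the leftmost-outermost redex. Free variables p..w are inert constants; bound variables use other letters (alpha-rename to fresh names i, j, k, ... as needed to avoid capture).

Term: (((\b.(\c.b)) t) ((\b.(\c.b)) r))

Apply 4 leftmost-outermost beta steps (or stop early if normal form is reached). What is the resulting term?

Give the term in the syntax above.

Step 0: (((\b.(\c.b)) t) ((\b.(\c.b)) r))
Step 1: ((\c.t) ((\b.(\c.b)) r))
Step 2: t
Step 3: (normal form reached)

Answer: t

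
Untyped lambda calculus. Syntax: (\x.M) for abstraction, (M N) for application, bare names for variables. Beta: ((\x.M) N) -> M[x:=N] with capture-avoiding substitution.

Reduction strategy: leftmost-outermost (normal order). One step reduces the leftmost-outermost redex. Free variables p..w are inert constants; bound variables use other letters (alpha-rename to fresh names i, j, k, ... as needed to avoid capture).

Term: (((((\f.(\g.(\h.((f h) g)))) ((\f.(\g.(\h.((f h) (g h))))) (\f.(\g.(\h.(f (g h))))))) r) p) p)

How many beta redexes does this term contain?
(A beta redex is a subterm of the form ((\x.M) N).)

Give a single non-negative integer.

Term: (((((\f.(\g.(\h.((f h) g)))) ((\f.(\g.(\h.((f h) (g h))))) (\f.(\g.(\h.(f (g h))))))) r) p) p)
  Redex: ((\f.(\g.(\h.((f h) g)))) ((\f.(\g.(\h.((f h) (g h))))) (\f.(\g.(\h.(f (g h)))))))
  Redex: ((\f.(\g.(\h.((f h) (g h))))) (\f.(\g.(\h.(f (g h))))))
Total redexes: 2

Answer: 2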